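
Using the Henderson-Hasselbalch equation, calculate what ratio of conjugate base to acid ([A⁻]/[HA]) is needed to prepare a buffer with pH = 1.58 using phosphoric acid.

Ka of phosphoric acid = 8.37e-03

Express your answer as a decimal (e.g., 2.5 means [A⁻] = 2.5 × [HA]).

pKa = -log(8.37e-03) = 2.0773. pH = pKa + log([A⁻]/[HA]), so log([A⁻]/[HA]) = pH − pKa = 1.58 − 2.0773 = -0.4973. [A⁻]/[HA] = 10^(-0.4973) = 0.318

[A⁻]/[HA] = 0.318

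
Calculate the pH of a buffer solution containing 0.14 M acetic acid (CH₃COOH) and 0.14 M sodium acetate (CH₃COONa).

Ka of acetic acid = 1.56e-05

pKa = -log(1.56e-05) = 4.81. pH = pKa + log([A⁻]/[HA]) = 4.81 + log(0.14/0.14)

pH = 4.81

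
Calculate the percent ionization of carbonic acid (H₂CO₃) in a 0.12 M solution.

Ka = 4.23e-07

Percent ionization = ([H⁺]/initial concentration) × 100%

Using Ka equilibrium: x² + Ka×x - Ka×C = 0. Solving: [H⁺] = 2.2509e-04. Percent = (2.2509e-04/0.12) × 100

Percent ionization = 0.188%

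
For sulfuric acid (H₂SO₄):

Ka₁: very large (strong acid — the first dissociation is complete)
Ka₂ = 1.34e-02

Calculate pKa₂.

pKa₂ = -log(Ka₂) = -log(1.34e-02) = 1.87.

pK_{a2} = 1.87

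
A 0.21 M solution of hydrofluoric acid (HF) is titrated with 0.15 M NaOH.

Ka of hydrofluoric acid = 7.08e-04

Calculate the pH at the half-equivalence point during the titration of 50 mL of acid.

At half-equivalence [HA] = [A⁻], so Henderson-Hasselbalch gives pH = pKa = -log(7.08e-04) = 3.15.

pH = pKa = 3.15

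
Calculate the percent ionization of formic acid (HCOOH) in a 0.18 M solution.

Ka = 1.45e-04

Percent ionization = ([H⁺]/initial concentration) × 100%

Using Ka equilibrium: x² + Ka×x - Ka×C = 0. Solving: [H⁺] = 5.0368e-03. Percent = (5.0368e-03/0.18) × 100

Percent ionization = 2.8%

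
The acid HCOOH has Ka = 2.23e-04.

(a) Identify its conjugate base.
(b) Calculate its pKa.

(a) The conjugate base is formed by removing one H⁺ from HCOOH, giving HCOO⁻. (b) pKa = -log(Ka) = -log(2.23e-04) = 3.65.

Conjugate base: HCOO⁻; pK_a = 3.65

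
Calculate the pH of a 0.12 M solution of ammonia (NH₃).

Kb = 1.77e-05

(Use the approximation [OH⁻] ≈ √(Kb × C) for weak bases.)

[OH⁻] = √(Kb × C) = √(1.77e-05 × 0.12) = 1.4574e-03. pOH = 2.84, pH = 14 - pOH

pH = 11.16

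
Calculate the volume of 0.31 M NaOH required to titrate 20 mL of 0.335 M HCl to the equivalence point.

At equivalence: moles acid = moles base. moles HCl = 0.335 × 20/1000 = 0.0067 mol. V_base = moles / 0.31 × 1000 = 21.6 mL.

V_{base} = 21.6 mL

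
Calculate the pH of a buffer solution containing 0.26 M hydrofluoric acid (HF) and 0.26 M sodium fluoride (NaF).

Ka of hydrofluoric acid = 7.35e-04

pKa = -log(7.35e-04) = 3.13. pH = pKa + log([A⁻]/[HA]) = 3.13 + log(0.26/0.26)

pH = 3.13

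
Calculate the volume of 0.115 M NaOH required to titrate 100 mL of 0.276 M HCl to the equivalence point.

At equivalence: moles acid = moles base. moles HCl = 0.276 × 100/1000 = 0.0276 mol. V_base = moles / 0.115 × 1000 = 240.0 mL.

V_{base} = 240.0 mL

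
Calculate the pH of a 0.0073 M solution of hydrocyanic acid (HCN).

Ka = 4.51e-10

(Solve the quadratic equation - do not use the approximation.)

x² + Ka×x - Ka×C = 0. Using quadratic formula: [H⁺] = 1.8142e-06

pH = 5.74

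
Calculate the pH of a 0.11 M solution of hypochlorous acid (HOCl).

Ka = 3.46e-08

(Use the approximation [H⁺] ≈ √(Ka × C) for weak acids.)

[H⁺] = √(Ka × C) = √(3.46e-08 × 0.11) = 6.1693e-05. pH = -log(6.1693e-05)

pH = 4.21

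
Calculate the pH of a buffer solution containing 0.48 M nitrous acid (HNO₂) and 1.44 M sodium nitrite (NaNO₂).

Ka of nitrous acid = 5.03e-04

pKa = -log(5.03e-04) = 3.30. pH = pKa + log([A⁻]/[HA]) = 3.30 + log(1.44/0.48)

pH = 3.78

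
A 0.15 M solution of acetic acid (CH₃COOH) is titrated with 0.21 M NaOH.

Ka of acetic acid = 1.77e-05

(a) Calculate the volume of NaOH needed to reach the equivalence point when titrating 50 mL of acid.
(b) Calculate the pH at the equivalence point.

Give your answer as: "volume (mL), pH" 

moles acid = 0.15 × 50/1000 = 0.0075 mol; V_base = moles/0.21 × 1000 = 35.7 mL. At equivalence only the conjugate base is present: [A⁻] = 0.0075/0.086 = 8.7500e-02 M. Kb = Kw/Ka = 5.65e-10; [OH⁻] = √(Kb × [A⁻]) = 7.0310e-06; pOH = 5.15; pH = 14 - pOH = 8.85.

V = 35.7 mL, pH = 8.85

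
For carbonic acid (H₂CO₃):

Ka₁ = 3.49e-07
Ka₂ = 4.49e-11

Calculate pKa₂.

pKa₂ = -log(Ka₂) = -log(4.49e-11) = 10.35.

pK_{a2} = 10.35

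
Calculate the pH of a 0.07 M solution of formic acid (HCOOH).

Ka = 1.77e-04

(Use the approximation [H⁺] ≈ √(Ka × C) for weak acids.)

[H⁺] = √(Ka × C) = √(1.77e-04 × 0.07) = 3.5199e-03. pH = -log(3.5199e-03)

pH = 2.45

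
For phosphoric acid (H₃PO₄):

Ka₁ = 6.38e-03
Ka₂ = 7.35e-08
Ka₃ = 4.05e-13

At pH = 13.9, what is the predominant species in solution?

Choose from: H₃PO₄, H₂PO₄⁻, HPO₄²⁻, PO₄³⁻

pKa₁ = 2.20, pKa₂ = 7.13, pKa₃ = 12.39. For a polyprotic acid the predominant species crosses at each pKa: below pKa_n the protonated form dominates, above it the deprotonated form does. At pH = 13.9, the predominant species is PO₄³⁻.

PO₄³⁻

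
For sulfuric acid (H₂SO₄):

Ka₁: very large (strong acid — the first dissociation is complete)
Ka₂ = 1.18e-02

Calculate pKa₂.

pKa₂ = -log(Ka₂) = -log(1.18e-02) = 1.93.

pK_{a2} = 1.93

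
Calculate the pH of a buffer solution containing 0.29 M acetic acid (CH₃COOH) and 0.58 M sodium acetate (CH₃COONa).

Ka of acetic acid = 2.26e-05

pKa = -log(2.26e-05) = 4.65. pH = pKa + log([A⁻]/[HA]) = 4.65 + log(0.58/0.29)

pH = 4.95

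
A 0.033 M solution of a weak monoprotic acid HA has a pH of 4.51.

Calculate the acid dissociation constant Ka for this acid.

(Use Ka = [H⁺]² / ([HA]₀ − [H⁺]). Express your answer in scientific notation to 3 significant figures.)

[H⁺] = 10^(−pH) = 10^(−4.51) = 3.090e-05 M. For HA ⇌ H⁺ + A⁻, Ka = [H⁺][A⁻]/[HA] = [H⁺]² / ([HA]₀ − [H⁺]) = (3.090e-05)² / (0.033 − 3.090e-05) = 2.90e-08.

K_a = 2.90e-08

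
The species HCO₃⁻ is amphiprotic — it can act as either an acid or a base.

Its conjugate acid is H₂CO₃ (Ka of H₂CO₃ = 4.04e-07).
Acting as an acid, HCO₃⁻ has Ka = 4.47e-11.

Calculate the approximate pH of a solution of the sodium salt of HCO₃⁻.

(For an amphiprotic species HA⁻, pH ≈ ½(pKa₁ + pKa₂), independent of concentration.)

pKa₁ = -log(4.04e-07) = 6.39; pKa₂ = -log(4.47e-11) = 10.35. For an amphiprotic species, pH ≈ ½(pKa₁ + pKa₂) = ½(6.39 + 10.35) = 8.37.

pH = 8.37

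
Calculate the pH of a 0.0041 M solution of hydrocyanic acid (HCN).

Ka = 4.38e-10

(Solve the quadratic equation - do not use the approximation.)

x² + Ka×x - Ka×C = 0. Using quadratic formula: [H⁺] = 1.3399e-06

pH = 5.87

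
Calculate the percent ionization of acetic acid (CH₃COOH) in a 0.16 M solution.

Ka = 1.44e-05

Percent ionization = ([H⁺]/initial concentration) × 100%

Using Ka equilibrium: x² + Ka×x - Ka×C = 0. Solving: [H⁺] = 1.5107e-03. Percent = (1.5107e-03/0.16) × 100

Percent ionization = 0.944%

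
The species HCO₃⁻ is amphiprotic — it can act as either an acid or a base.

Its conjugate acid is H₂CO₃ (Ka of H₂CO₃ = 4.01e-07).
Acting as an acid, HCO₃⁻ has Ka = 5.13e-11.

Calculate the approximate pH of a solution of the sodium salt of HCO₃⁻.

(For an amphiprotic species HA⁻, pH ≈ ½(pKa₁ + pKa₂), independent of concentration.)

pKa₁ = -log(4.01e-07) = 6.40; pKa₂ = -log(5.13e-11) = 10.29. For an amphiprotic species, pH ≈ ½(pKa₁ + pKa₂) = ½(6.40 + 10.29) = 8.34.

pH = 8.34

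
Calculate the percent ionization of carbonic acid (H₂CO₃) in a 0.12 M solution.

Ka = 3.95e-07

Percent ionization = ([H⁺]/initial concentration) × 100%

Using Ka equilibrium: x² + Ka×x - Ka×C = 0. Solving: [H⁺] = 2.1752e-04. Percent = (2.1752e-04/0.12) × 100

Percent ionization = 0.181%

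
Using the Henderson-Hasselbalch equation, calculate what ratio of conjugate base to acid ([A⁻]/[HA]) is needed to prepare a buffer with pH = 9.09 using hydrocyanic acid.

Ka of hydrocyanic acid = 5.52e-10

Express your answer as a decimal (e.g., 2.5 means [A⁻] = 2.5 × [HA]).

pKa = -log(5.52e-10) = 9.2581. pH = pKa + log([A⁻]/[HA]), so log([A⁻]/[HA]) = pH − pKa = 9.09 − 9.2581 = -0.1681. [A⁻]/[HA] = 10^(-0.1681) = 0.679

[A⁻]/[HA] = 0.679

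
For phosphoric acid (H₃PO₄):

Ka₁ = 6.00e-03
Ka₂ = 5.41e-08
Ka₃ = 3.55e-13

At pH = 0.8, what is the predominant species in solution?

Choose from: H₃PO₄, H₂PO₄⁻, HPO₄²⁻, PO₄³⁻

pKa₁ = 2.22, pKa₂ = 7.27, pKa₃ = 12.45. For a polyprotic acid the predominant species crosses at each pKa: below pKa_n the protonated form dominates, above it the deprotonated form does. At pH = 0.8, the predominant species is H₃PO₄.

H₃PO₄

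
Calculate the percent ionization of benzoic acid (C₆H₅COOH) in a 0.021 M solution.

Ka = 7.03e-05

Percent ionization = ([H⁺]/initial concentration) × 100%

Using Ka equilibrium: x² + Ka×x - Ka×C = 0. Solving: [H⁺] = 1.1804e-03. Percent = (1.1804e-03/0.021) × 100

Percent ionization = 5.62%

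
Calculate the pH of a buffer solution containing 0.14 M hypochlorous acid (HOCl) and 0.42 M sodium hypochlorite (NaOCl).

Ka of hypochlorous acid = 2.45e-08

pKa = -log(2.45e-08) = 7.61. pH = pKa + log([A⁻]/[HA]) = 7.61 + log(0.42/0.14)

pH = 8.09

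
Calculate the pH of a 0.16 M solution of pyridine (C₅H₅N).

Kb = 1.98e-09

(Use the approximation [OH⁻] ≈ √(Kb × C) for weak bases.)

[OH⁻] = √(Kb × C) = √(1.98e-09 × 0.16) = 1.7799e-05. pOH = 4.75, pH = 14 - pOH

pH = 9.25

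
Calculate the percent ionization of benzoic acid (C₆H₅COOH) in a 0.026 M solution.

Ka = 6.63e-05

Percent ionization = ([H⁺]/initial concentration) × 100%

Using Ka equilibrium: x² + Ka×x - Ka×C = 0. Solving: [H⁺] = 1.2802e-03. Percent = (1.2802e-03/0.026) × 100

Percent ionization = 4.92%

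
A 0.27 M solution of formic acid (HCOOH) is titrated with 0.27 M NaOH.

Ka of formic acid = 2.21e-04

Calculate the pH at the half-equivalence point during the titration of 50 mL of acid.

At half-equivalence [HA] = [A⁻], so Henderson-Hasselbalch gives pH = pKa = -log(2.21e-04) = 3.66.

pH = pKa = 3.66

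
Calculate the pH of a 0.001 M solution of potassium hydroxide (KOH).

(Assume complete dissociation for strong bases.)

[OH⁻] = 0.001 M for strong base. pOH = -log[OH⁻] = 3.00, pH = 14 - pOH

pH = 11.00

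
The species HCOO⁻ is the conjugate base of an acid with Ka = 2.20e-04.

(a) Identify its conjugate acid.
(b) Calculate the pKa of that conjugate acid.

(a) The conjugate acid is formed by adding one H⁺ to HCOO⁻, giving HCOOH. (b) pKa = -log(Ka) = -log(2.20e-04) = 3.66.

Conjugate acid: HCOOH; pK_a = 3.66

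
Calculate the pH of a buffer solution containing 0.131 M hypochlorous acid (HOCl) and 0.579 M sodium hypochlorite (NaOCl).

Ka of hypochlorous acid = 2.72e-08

pKa = -log(2.72e-08) = 7.57. pH = pKa + log([A⁻]/[HA]) = 7.57 + log(0.579/0.131)

pH = 8.21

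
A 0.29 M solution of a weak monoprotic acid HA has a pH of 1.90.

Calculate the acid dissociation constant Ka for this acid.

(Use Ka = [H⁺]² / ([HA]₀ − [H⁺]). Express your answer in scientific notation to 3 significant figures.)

[H⁺] = 10^(−pH) = 10^(−1.90) = 1.259e-02 M. For HA ⇌ H⁺ + A⁻, Ka = [H⁺][A⁻]/[HA] = [H⁺]² / ([HA]₀ − [H⁺]) = (1.259e-02)² / (0.29 − 1.259e-02) = 5.71e-04.

K_a = 5.71e-04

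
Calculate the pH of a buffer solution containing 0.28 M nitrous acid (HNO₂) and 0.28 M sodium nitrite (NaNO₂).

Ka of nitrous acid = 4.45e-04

pKa = -log(4.45e-04) = 3.35. pH = pKa + log([A⁻]/[HA]) = 3.35 + log(0.28/0.28)

pH = 3.35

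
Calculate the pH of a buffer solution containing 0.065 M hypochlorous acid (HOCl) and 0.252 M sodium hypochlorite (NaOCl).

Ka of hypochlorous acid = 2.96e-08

pKa = -log(2.96e-08) = 7.53. pH = pKa + log([A⁻]/[HA]) = 7.53 + log(0.252/0.065)

pH = 8.12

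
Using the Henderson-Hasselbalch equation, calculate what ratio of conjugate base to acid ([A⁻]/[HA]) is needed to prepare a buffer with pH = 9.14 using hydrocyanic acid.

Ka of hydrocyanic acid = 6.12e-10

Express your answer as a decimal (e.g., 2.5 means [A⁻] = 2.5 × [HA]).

pKa = -log(6.12e-10) = 9.2132. pH = pKa + log([A⁻]/[HA]), so log([A⁻]/[HA]) = pH − pKa = 9.14 − 9.2132 = -0.0732. [A⁻]/[HA] = 10^(-0.0732) = 0.845

[A⁻]/[HA] = 0.845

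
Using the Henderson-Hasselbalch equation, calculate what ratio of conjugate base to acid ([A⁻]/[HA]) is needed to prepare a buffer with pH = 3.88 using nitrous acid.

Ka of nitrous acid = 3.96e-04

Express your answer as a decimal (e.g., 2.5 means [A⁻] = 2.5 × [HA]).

pKa = -log(3.96e-04) = 3.4023. pH = pKa + log([A⁻]/[HA]), so log([A⁻]/[HA]) = pH − pKa = 3.88 − 3.4023 = 0.4777. [A⁻]/[HA] = 10^(0.4777) = 3.00

[A⁻]/[HA] = 3.00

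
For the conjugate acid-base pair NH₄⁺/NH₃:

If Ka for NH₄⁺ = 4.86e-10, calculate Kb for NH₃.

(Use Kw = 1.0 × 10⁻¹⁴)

For a conjugate pair Ka × Kb = Kw, so Kb = Kw/Ka = 1.0 × 10⁻¹⁴ / 4.86e-10 = 2.06e-05.

K_b = 2.06e-05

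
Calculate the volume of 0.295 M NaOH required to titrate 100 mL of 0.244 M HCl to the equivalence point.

At equivalence: moles acid = moles base. moles HCl = 0.244 × 100/1000 = 0.0244 mol. V_base = moles / 0.295 × 1000 = 82.7 mL.

V_{base} = 82.7 mL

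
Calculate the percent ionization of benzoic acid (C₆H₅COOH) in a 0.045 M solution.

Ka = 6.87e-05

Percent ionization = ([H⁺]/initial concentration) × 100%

Using Ka equilibrium: x² + Ka×x - Ka×C = 0. Solving: [H⁺] = 1.7243e-03. Percent = (1.7243e-03/0.045) × 100

Percent ionization = 3.83%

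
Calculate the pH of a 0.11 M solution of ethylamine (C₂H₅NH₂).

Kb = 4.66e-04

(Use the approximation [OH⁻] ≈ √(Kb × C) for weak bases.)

[OH⁻] = √(Kb × C) = √(4.66e-04 × 0.11) = 7.1596e-03. pOH = 2.15, pH = 14 - pOH

pH = 11.85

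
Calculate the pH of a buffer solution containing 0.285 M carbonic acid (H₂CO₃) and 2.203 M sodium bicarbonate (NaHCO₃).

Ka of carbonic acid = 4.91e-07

pKa = -log(4.91e-07) = 6.31. pH = pKa + log([A⁻]/[HA]) = 6.31 + log(2.203/0.285)

pH = 7.20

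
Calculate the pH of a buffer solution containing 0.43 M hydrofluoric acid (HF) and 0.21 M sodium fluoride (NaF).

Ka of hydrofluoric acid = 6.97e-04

pKa = -log(6.97e-04) = 3.16. pH = pKa + log([A⁻]/[HA]) = 3.16 + log(0.21/0.43)

pH = 2.85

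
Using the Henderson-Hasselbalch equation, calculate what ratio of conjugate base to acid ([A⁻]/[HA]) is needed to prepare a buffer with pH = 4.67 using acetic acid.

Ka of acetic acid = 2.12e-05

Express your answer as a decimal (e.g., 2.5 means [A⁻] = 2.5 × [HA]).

pKa = -log(2.12e-05) = 4.6737. pH = pKa + log([A⁻]/[HA]), so log([A⁻]/[HA]) = pH − pKa = 4.67 − 4.6737 = -0.0037. [A⁻]/[HA] = 10^(-0.0037) = 0.992

[A⁻]/[HA] = 0.992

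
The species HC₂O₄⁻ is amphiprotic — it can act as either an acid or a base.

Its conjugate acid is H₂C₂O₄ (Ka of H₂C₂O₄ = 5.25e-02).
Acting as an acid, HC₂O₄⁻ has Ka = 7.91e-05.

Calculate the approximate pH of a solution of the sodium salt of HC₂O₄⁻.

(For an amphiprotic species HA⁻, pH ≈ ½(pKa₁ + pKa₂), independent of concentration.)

pKa₁ = -log(5.25e-02) = 1.28; pKa₂ = -log(7.91e-05) = 4.10. For an amphiprotic species, pH ≈ ½(pKa₁ + pKa₂) = ½(1.28 + 4.10) = 2.69.

pH = 2.69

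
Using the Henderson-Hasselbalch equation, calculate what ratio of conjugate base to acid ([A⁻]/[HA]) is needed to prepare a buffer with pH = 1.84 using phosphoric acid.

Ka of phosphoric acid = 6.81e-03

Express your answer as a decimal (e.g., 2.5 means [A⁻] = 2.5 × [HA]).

pKa = -log(6.81e-03) = 2.1669. pH = pKa + log([A⁻]/[HA]), so log([A⁻]/[HA]) = pH − pKa = 1.84 − 2.1669 = -0.3269. [A⁻]/[HA] = 10^(-0.3269) = 0.471

[A⁻]/[HA] = 0.471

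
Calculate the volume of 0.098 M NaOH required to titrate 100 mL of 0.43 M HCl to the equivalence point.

At equivalence: moles acid = moles base. moles HCl = 0.43 × 100/1000 = 0.043 mol. V_base = moles / 0.098 × 1000 = 438.8 mL.

V_{base} = 438.8 mL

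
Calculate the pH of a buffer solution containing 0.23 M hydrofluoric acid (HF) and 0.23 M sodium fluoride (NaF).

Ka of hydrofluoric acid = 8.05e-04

pKa = -log(8.05e-04) = 3.09. pH = pKa + log([A⁻]/[HA]) = 3.09 + log(0.23/0.23)

pH = 3.09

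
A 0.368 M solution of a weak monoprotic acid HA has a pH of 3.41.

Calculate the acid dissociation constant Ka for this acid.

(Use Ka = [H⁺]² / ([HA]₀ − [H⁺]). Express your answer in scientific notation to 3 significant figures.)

[H⁺] = 10^(−pH) = 10^(−3.41) = 3.890e-04 M. For HA ⇌ H⁺ + A⁻, Ka = [H⁺][A⁻]/[HA] = [H⁺]² / ([HA]₀ − [H⁺]) = (3.890e-04)² / (0.368 − 3.890e-04) = 4.12e-07.

K_a = 4.12e-07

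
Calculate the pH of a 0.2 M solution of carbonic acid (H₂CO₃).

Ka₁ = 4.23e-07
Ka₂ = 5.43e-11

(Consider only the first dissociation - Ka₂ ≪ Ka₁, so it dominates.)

First dissociation dominates. From Ka₁ = [H⁺][HA⁻]/[H₂A], x² + Ka₁·x − Ka₁·C = 0 with C = 0.2 M and Ka₁ = 4.23e-07. Solving: [H⁺] = (−Ka₁ + √(Ka₁² + 4·Ka₁·C)) / 2 = 2.9065e-04 M. pH = -log(2.9065e-04) = 3.54.

pH = 3.54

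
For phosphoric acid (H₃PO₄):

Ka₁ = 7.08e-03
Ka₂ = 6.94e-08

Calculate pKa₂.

pKa₂ = -log(Ka₂) = -log(6.94e-08) = 7.16.

pK_{a2} = 7.16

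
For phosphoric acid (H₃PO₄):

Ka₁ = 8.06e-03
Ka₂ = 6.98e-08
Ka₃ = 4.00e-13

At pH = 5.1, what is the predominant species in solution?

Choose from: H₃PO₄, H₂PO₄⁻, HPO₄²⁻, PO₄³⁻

pKa₁ = 2.09, pKa₂ = 7.16, pKa₃ = 12.40. For a polyprotic acid the predominant species crosses at each pKa: below pKa_n the protonated form dominates, above it the deprotonated form does. At pH = 5.1, the predominant species is H₂PO₄⁻.

H₂PO₄⁻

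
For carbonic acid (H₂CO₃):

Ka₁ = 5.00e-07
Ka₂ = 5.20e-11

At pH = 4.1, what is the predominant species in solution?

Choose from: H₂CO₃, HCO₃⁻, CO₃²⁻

pKa₁ = 6.30, pKa₂ = 10.28. For a polyprotic acid the predominant species crosses at each pKa: below pKa_n the protonated form dominates, above it the deprotonated form does. At pH = 4.1, the predominant species is H₂CO₃.

H₂CO₃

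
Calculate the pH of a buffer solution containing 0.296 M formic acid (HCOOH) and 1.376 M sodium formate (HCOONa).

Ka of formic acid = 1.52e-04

pKa = -log(1.52e-04) = 3.82. pH = pKa + log([A⁻]/[HA]) = 3.82 + log(1.376/0.296)

pH = 4.49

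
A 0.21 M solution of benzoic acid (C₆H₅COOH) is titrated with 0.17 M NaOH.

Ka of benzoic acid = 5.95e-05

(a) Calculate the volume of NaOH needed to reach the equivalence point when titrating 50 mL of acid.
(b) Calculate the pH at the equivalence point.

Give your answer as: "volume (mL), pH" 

moles acid = 0.21 × 50/1000 = 0.0105 mol; V_base = moles/0.17 × 1000 = 61.8 mL. At equivalence only the conjugate base is present: [A⁻] = 0.0105/0.112 = 9.3947e-02 M. Kb = Kw/Ka = 1.68e-10; [OH⁻] = √(Kb × [A⁻]) = 3.9736e-06; pOH = 5.40; pH = 14 - pOH = 8.60.

V = 61.8 mL, pH = 8.60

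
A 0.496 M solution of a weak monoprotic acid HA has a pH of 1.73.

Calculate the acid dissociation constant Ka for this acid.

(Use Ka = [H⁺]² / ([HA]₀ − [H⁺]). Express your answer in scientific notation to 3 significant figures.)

[H⁺] = 10^(−pH) = 10^(−1.73) = 1.862e-02 M. For HA ⇌ H⁺ + A⁻, Ka = [H⁺][A⁻]/[HA] = [H⁺]² / ([HA]₀ − [H⁺]) = (1.862e-02)² / (0.496 − 1.862e-02) = 7.26e-04.

K_a = 7.26e-04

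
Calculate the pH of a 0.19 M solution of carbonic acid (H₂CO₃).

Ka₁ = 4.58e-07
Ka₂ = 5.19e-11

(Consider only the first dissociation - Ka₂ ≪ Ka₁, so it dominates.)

First dissociation dominates. From Ka₁ = [H⁺][HA⁻]/[H₂A], x² + Ka₁·x − Ka₁·C = 0 with C = 0.19 M and Ka₁ = 4.58e-07. Solving: [H⁺] = (−Ka₁ + √(Ka₁² + 4·Ka₁·C)) / 2 = 2.9476e-04 M. pH = -log(2.9476e-04) = 3.53.

pH = 3.53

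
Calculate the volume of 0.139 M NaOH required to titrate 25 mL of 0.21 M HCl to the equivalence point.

At equivalence: moles acid = moles base. moles HCl = 0.21 × 25/1000 = 0.00525 mol. V_base = moles / 0.139 × 1000 = 37.8 mL.

V_{base} = 37.8 mL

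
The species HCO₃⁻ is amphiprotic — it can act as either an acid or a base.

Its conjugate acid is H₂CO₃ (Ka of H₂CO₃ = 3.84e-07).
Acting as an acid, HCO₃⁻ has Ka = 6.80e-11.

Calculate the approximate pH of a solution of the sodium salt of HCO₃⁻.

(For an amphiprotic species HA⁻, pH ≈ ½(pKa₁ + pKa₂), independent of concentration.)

pKa₁ = -log(3.84e-07) = 6.42; pKa₂ = -log(6.80e-11) = 10.17. For an amphiprotic species, pH ≈ ½(pKa₁ + pKa₂) = ½(6.42 + 10.17) = 8.29.

pH = 8.29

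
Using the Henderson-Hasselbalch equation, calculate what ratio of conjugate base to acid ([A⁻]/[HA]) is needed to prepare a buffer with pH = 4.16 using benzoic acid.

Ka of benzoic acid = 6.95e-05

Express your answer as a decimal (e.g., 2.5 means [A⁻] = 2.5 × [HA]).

pKa = -log(6.95e-05) = 4.1580. pH = pKa + log([A⁻]/[HA]), so log([A⁻]/[HA]) = pH − pKa = 4.16 − 4.1580 = 0.0020. [A⁻]/[HA] = 10^(0.0020) = 1.00

[A⁻]/[HA] = 1.00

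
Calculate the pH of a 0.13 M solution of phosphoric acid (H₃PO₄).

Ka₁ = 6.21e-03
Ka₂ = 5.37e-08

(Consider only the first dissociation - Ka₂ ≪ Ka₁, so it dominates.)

First dissociation dominates. From Ka₁ = [H⁺][HA⁻]/[H₂A], x² + Ka₁·x − Ka₁·C = 0 with C = 0.13 M and Ka₁ = 6.21e-03. Solving: [H⁺] = (−Ka₁ + √(Ka₁² + 4·Ka₁·C)) / 2 = 2.5477e-02 M. pH = -log(2.5477e-02) = 1.59.

pH = 1.59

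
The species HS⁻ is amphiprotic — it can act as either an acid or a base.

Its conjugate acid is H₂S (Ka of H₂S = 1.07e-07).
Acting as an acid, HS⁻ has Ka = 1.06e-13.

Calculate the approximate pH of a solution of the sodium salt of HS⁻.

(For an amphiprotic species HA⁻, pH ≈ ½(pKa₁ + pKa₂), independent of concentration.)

pKa₁ = -log(1.07e-07) = 6.97; pKa₂ = -log(1.06e-13) = 12.97. For an amphiprotic species, pH ≈ ½(pKa₁ + pKa₂) = ½(6.97 + 12.97) = 9.97.

pH = 9.97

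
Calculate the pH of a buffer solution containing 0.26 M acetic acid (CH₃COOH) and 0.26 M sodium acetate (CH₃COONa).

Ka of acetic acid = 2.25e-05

pKa = -log(2.25e-05) = 4.65. pH = pKa + log([A⁻]/[HA]) = 4.65 + log(0.26/0.26)

pH = 4.65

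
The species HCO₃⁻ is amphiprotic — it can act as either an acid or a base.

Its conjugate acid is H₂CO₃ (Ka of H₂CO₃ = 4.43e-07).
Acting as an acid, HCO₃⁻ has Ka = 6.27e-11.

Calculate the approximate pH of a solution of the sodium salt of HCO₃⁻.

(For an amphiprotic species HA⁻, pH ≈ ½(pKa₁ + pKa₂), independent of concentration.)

pKa₁ = -log(4.43e-07) = 6.35; pKa₂ = -log(6.27e-11) = 10.20. For an amphiprotic species, pH ≈ ½(pKa₁ + pKa₂) = ½(6.35 + 10.20) = 8.28.

pH = 8.28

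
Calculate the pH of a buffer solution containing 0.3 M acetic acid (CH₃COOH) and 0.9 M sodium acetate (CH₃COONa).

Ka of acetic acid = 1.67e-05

pKa = -log(1.67e-05) = 4.78. pH = pKa + log([A⁻]/[HA]) = 4.78 + log(0.9/0.3)

pH = 5.25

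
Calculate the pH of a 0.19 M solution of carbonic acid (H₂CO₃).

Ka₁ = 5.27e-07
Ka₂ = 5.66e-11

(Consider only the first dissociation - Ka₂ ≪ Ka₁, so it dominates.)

First dissociation dominates. From Ka₁ = [H⁺][HA⁻]/[H₂A], x² + Ka₁·x − Ka₁·C = 0 with C = 0.19 M and Ka₁ = 5.27e-07. Solving: [H⁺] = (−Ka₁ + √(Ka₁² + 4·Ka₁·C)) / 2 = 3.1617e-04 M. pH = -log(3.1617e-04) = 3.50.

pH = 3.50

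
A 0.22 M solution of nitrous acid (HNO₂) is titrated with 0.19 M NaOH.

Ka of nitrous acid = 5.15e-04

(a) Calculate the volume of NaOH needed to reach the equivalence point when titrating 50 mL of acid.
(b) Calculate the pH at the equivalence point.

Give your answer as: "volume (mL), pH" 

moles acid = 0.22 × 50/1000 = 0.011 mol; V_base = moles/0.19 × 1000 = 57.9 mL. At equivalence only the conjugate base is present: [A⁻] = 0.011/0.108 = 1.0195e-01 M. Kb = Kw/Ka = 1.94e-11; [OH⁻] = √(Kb × [A⁻]) = 1.4070e-06; pOH = 5.85; pH = 14 - pOH = 8.15.

V = 57.9 mL, pH = 8.15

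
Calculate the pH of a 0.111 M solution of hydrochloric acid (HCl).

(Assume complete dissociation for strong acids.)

[H⁺] = 0.111 M for strong acid. pH = -log[H⁺] = -log(0.111)

pH = 0.95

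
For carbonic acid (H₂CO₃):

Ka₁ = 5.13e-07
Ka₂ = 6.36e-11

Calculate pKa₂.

pKa₂ = -log(Ka₂) = -log(6.36e-11) = 10.20.

pK_{a2} = 10.20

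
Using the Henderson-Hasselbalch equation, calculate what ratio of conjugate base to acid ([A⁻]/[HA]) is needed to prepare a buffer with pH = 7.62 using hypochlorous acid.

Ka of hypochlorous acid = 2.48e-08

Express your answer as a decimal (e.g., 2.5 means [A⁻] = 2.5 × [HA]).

pKa = -log(2.48e-08) = 7.6055. pH = pKa + log([A⁻]/[HA]), so log([A⁻]/[HA]) = pH − pKa = 7.62 − 7.6055 = 0.0145. [A⁻]/[HA] = 10^(0.0145) = 1.03

[A⁻]/[HA] = 1.03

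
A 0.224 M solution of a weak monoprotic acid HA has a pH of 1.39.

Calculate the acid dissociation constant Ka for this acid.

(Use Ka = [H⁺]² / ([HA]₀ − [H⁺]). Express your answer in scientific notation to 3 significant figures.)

[H⁺] = 10^(−pH) = 10^(−1.39) = 4.074e-02 M. For HA ⇌ H⁺ + A⁻, Ka = [H⁺][A⁻]/[HA] = [H⁺]² / ([HA]₀ − [H⁺]) = (4.074e-02)² / (0.224 − 4.074e-02) = 9.06e-03.

K_a = 9.06e-03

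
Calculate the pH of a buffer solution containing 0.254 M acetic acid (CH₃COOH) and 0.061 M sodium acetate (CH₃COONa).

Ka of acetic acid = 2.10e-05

pKa = -log(2.10e-05) = 4.68. pH = pKa + log([A⁻]/[HA]) = 4.68 + log(0.061/0.254)

pH = 4.06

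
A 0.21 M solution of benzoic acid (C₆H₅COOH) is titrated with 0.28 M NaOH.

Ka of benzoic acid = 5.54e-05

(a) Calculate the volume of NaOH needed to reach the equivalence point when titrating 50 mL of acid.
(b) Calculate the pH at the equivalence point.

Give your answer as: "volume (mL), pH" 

moles acid = 0.21 × 50/1000 = 0.0105 mol; V_base = moles/0.28 × 1000 = 37.5 mL. At equivalence only the conjugate base is present: [A⁻] = 0.0105/0.087 = 1.2000e-01 M. Kb = Kw/Ka = 1.81e-10; [OH⁻] = √(Kb × [A⁻]) = 4.6541e-06; pOH = 5.33; pH = 14 - pOH = 8.67.

V = 37.5 mL, pH = 8.67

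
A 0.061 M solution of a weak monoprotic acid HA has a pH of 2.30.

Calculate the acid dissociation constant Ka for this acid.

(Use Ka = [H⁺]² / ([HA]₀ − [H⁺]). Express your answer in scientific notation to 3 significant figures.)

[H⁺] = 10^(−pH) = 10^(−2.30) = 5.012e-03 M. For HA ⇌ H⁺ + A⁻, Ka = [H⁺][A⁻]/[HA] = [H⁺]² / ([HA]₀ − [H⁺]) = (5.012e-03)² / (0.061 − 5.012e-03) = 4.49e-04.

K_a = 4.49e-04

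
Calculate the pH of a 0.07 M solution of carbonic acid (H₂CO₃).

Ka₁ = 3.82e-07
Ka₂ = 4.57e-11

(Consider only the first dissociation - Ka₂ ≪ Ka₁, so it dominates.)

First dissociation dominates. From Ka₁ = [H⁺][HA⁻]/[H₂A], x² + Ka₁·x − Ka₁·C = 0 with C = 0.07 M and Ka₁ = 3.82e-07. Solving: [H⁺] = (−Ka₁ + √(Ka₁² + 4·Ka₁·C)) / 2 = 1.6333e-04 M. pH = -log(1.6333e-04) = 3.79.

pH = 3.79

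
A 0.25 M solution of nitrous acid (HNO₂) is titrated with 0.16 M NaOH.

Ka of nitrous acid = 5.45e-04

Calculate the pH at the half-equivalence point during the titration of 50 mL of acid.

At half-equivalence [HA] = [A⁻], so Henderson-Hasselbalch gives pH = pKa = -log(5.45e-04) = 3.26.

pH = pKa = 3.26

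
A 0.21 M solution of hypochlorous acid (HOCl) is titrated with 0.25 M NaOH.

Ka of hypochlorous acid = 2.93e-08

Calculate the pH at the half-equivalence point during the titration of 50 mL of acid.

At half-equivalence [HA] = [A⁻], so Henderson-Hasselbalch gives pH = pKa = -log(2.93e-08) = 7.53.

pH = pKa = 7.53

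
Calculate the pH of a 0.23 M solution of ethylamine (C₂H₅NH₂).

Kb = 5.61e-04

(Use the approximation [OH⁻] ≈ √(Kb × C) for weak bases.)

[OH⁻] = √(Kb × C) = √(5.61e-04 × 0.23) = 1.1359e-02. pOH = 1.94, pH = 14 - pOH

pH = 12.06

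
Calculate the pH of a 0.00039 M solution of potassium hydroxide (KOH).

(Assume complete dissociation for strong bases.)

[OH⁻] = 0.00039 M for strong base. pOH = -log[OH⁻] = 3.41, pH = 14 - pOH

pH = 10.59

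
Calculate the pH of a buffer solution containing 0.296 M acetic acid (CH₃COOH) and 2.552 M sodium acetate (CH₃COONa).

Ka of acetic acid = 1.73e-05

pKa = -log(1.73e-05) = 4.76. pH = pKa + log([A⁻]/[HA]) = 4.76 + log(2.552/0.296)

pH = 5.70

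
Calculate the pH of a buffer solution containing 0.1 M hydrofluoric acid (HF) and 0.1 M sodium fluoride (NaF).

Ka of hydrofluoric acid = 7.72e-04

pKa = -log(7.72e-04) = 3.11. pH = pKa + log([A⁻]/[HA]) = 3.11 + log(0.1/0.1)

pH = 3.11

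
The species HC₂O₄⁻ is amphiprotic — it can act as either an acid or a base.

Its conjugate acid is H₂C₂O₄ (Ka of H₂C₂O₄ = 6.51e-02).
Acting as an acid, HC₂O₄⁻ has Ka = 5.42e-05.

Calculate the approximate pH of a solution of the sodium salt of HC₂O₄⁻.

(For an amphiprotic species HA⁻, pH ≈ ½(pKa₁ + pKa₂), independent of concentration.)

pKa₁ = -log(6.51e-02) = 1.19; pKa₂ = -log(5.42e-05) = 4.27. For an amphiprotic species, pH ≈ ½(pKa₁ + pKa₂) = ½(1.19 + 4.27) = 2.73.

pH = 2.73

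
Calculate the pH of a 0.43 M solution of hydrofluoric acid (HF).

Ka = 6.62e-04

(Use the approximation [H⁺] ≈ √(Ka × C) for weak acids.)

[H⁺] = √(Ka × C) = √(6.62e-04 × 0.43) = 1.6872e-02. pH = -log(1.6872e-02)

pH = 1.77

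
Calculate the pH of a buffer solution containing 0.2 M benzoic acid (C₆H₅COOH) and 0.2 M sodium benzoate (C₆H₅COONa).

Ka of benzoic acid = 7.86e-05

pKa = -log(7.86e-05) = 4.10. pH = pKa + log([A⁻]/[HA]) = 4.10 + log(0.2/0.2)

pH = 4.10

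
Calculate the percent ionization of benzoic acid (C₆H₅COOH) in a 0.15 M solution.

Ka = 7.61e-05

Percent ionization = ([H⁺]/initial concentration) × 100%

Using Ka equilibrium: x² + Ka×x - Ka×C = 0. Solving: [H⁺] = 3.3408e-03. Percent = (3.3408e-03/0.15) × 100

Percent ionization = 2.23%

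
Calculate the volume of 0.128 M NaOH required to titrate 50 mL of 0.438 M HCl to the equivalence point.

At equivalence: moles acid = moles base. moles HCl = 0.438 × 50/1000 = 0.0219 mol. V_base = moles / 0.128 × 1000 = 171.1 mL.

V_{base} = 171.1 mL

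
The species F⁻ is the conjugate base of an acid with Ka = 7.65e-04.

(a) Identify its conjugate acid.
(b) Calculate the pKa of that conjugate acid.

(a) The conjugate acid is formed by adding one H⁺ to F⁻, giving HF. (b) pKa = -log(Ka) = -log(7.65e-04) = 3.12.

Conjugate acid: HF; pK_a = 3.12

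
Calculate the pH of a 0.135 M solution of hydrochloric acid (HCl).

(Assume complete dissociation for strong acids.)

[H⁺] = 0.135 M for strong acid. pH = -log[H⁺] = -log(0.135)

pH = 0.87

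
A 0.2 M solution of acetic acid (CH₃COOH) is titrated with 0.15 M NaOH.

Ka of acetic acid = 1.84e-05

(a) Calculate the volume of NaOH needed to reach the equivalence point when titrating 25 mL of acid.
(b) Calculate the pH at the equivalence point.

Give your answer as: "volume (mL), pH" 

moles acid = 0.2 × 25/1000 = 0.005 mol; V_base = moles/0.15 × 1000 = 33.3 mL. At equivalence only the conjugate base is present: [A⁻] = 0.005/0.058 = 8.5714e-02 M. Kb = Kw/Ka = 5.43e-10; [OH⁻] = √(Kb × [A⁻]) = 6.8252e-06; pOH = 5.17; pH = 14 - pOH = 8.83.

V = 33.3 mL, pH = 8.83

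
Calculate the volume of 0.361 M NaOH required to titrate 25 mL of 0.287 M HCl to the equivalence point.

At equivalence: moles acid = moles base. moles HCl = 0.287 × 25/1000 = 0.007175 mol. V_base = moles / 0.361 × 1000 = 19.9 mL.

V_{base} = 19.9 mL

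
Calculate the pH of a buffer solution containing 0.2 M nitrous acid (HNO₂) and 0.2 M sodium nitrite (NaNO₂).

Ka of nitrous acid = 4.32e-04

pKa = -log(4.32e-04) = 3.36. pH = pKa + log([A⁻]/[HA]) = 3.36 + log(0.2/0.2)

pH = 3.36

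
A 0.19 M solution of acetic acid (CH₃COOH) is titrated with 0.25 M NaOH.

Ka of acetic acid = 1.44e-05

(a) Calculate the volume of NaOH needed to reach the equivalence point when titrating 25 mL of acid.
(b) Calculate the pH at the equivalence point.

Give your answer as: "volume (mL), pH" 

moles acid = 0.19 × 25/1000 = 0.00475 mol; V_base = moles/0.25 × 1000 = 19.0 mL. At equivalence only the conjugate base is present: [A⁻] = 0.00475/0.044 = 1.0795e-01 M. Kb = Kw/Ka = 6.94e-10; [OH⁻] = √(Kb × [A⁻]) = 8.6584e-06; pOH = 5.06; pH = 14 - pOH = 8.94.

V = 19.0 mL, pH = 8.94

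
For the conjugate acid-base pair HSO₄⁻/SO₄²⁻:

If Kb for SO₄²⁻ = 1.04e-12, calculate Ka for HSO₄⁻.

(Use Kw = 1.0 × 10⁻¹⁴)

For a conjugate pair Ka × Kb = Kw, so Ka = Kw/Kb = 1.0 × 10⁻¹⁴ / 1.04e-12 = 9.62e-03.

K_a = 9.62e-03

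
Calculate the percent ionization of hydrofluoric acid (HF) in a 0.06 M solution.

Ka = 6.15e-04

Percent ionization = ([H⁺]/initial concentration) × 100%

Using Ka equilibrium: x² + Ka×x - Ka×C = 0. Solving: [H⁺] = 5.7748e-03. Percent = (5.7748e-03/0.06) × 100

Percent ionization = 9.62%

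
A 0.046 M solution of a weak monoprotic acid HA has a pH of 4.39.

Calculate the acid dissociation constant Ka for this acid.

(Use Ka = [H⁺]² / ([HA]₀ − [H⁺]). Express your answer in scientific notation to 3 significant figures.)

[H⁺] = 10^(−pH) = 10^(−4.39) = 4.074e-05 M. For HA ⇌ H⁺ + A⁻, Ka = [H⁺][A⁻]/[HA] = [H⁺]² / ([HA]₀ − [H⁺]) = (4.074e-05)² / (0.046 − 4.074e-05) = 3.61e-08.

K_a = 3.61e-08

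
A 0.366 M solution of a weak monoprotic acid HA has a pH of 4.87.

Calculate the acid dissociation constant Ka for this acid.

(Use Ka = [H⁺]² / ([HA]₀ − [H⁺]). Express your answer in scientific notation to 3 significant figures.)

[H⁺] = 10^(−pH) = 10^(−4.87) = 1.349e-05 M. For HA ⇌ H⁺ + A⁻, Ka = [H⁺][A⁻]/[HA] = [H⁺]² / ([HA]₀ − [H⁺]) = (1.349e-05)² / (0.366 − 1.349e-05) = 4.97e-10.

K_a = 4.97e-10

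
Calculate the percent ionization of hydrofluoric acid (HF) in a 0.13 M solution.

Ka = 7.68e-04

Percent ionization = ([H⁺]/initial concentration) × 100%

Using Ka equilibrium: x² + Ka×x - Ka×C = 0. Solving: [H⁺] = 9.6154e-03. Percent = (9.6154e-03/0.13) × 100

Percent ionization = 7.4%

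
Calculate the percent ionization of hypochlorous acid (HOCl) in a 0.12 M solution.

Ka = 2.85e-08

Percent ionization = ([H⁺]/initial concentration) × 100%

Using Ka equilibrium: x² + Ka×x - Ka×C = 0. Solving: [H⁺] = 5.8467e-05. Percent = (5.8467e-05/0.12) × 100

Percent ionization = 0.0487%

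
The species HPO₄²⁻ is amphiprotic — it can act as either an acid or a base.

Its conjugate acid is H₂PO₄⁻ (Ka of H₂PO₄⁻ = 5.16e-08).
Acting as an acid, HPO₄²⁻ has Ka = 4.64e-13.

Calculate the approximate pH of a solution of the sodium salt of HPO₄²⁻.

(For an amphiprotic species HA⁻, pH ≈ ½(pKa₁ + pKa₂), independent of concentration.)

pKa₁ = -log(5.16e-08) = 7.29; pKa₂ = -log(4.64e-13) = 12.33. For an amphiprotic species, pH ≈ ½(pKa₁ + pKa₂) = ½(7.29 + 12.33) = 9.81.

pH = 9.81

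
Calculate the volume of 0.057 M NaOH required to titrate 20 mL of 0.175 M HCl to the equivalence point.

At equivalence: moles acid = moles base. moles HCl = 0.175 × 20/1000 = 0.0035 mol. V_base = moles / 0.057 × 1000 = 61.4 mL.

V_{base} = 61.4 mL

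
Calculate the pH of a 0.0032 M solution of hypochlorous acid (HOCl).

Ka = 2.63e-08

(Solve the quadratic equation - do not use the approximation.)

x² + Ka×x - Ka×C = 0. Using quadratic formula: [H⁺] = 9.1607e-06

pH = 5.04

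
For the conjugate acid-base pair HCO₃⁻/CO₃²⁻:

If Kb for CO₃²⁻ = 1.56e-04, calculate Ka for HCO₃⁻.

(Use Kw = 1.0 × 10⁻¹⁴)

For a conjugate pair Ka × Kb = Kw, so Ka = Kw/Kb = 1.0 × 10⁻¹⁴ / 1.56e-04 = 6.41e-11.

K_a = 6.41e-11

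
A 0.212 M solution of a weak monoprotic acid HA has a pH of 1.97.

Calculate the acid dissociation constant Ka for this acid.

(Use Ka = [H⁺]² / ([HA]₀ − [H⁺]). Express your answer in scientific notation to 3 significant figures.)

[H⁺] = 10^(−pH) = 10^(−1.97) = 1.072e-02 M. For HA ⇌ H⁺ + A⁻, Ka = [H⁺][A⁻]/[HA] = [H⁺]² / ([HA]₀ − [H⁺]) = (1.072e-02)² / (0.212 − 1.072e-02) = 5.70e-04.

K_a = 5.70e-04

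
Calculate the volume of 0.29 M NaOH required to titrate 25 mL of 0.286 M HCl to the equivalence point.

At equivalence: moles acid = moles base. moles HCl = 0.286 × 25/1000 = 0.00715 mol. V_base = moles / 0.29 × 1000 = 24.7 mL.

V_{base} = 24.7 mL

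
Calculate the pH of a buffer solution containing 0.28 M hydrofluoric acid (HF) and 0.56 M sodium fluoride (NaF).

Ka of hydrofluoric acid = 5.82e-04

pKa = -log(5.82e-04) = 3.24. pH = pKa + log([A⁻]/[HA]) = 3.24 + log(0.56/0.28)

pH = 3.54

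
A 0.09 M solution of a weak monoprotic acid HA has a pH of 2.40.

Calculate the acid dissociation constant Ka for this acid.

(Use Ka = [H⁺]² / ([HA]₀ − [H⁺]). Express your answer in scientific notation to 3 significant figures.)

[H⁺] = 10^(−pH) = 10^(−2.40) = 3.981e-03 M. For HA ⇌ H⁺ + A⁻, Ka = [H⁺][A⁻]/[HA] = [H⁺]² / ([HA]₀ − [H⁺]) = (3.981e-03)² / (0.09 − 3.981e-03) = 1.84e-04.

K_a = 1.84e-04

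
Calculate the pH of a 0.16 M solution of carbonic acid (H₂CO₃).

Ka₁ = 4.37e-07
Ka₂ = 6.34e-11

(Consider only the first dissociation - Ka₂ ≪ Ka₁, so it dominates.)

First dissociation dominates. From Ka₁ = [H⁺][HA⁻]/[H₂A], x² + Ka₁·x − Ka₁·C = 0 with C = 0.16 M and Ka₁ = 4.37e-07. Solving: [H⁺] = (−Ka₁ + √(Ka₁² + 4·Ka₁·C)) / 2 = 2.6421e-04 M. pH = -log(2.6421e-04) = 3.58.

pH = 3.58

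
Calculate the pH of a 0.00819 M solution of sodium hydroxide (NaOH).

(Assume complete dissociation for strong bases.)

[OH⁻] = 0.00819 M for strong base. pOH = -log[OH⁻] = 2.09, pH = 14 - pOH

pH = 11.91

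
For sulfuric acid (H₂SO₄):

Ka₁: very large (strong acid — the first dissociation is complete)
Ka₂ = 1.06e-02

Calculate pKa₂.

pKa₂ = -log(Ka₂) = -log(1.06e-02) = 1.97.

pK_{a2} = 1.97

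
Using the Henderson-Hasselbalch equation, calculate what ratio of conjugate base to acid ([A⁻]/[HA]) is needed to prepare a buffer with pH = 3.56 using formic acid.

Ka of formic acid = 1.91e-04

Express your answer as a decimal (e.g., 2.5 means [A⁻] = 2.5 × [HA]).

pKa = -log(1.91e-04) = 3.7190. pH = pKa + log([A⁻]/[HA]), so log([A⁻]/[HA]) = pH − pKa = 3.56 − 3.7190 = -0.1590. [A⁻]/[HA] = 10^(-0.1590) = 0.693

[A⁻]/[HA] = 0.693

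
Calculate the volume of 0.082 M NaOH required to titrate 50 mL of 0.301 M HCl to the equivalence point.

At equivalence: moles acid = moles base. moles HCl = 0.301 × 50/1000 = 0.01505 mol. V_base = moles / 0.082 × 1000 = 183.5 mL.

V_{base} = 183.5 mL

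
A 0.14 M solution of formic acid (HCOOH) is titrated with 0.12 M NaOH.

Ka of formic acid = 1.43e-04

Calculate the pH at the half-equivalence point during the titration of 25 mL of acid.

At half-equivalence [HA] = [A⁻], so Henderson-Hasselbalch gives pH = pKa = -log(1.43e-04) = 3.84.

pH = pKa = 3.84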